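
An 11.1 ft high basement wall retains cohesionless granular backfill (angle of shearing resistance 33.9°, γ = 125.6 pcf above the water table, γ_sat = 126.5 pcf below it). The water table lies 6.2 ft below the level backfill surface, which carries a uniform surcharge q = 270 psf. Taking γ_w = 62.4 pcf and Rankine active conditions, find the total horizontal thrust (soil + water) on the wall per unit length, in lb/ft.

3590 lb/ft

K_a = tan²(45° − φ/2) = 0.2839.
γ' = 126.5 − 62.4 = 64.10 pcf. h₂ = H − d_w = 4.9 ft.
σ'_h: at surface K_a·q = 76.65; at WT K_a(q+γd_w) = 297.7; at base K_a(q+γd_w+γ'h₂) = 386.9 psf.
P₁ = ½(76.65+297.7)×6.2 = 1161; P₂ = ½(297.7+386.9)×4.9 = 1677; P_w = ½γ_w h₂² = 749.1.
Total = 1161+1677+749.1 = 3587 lb/ft.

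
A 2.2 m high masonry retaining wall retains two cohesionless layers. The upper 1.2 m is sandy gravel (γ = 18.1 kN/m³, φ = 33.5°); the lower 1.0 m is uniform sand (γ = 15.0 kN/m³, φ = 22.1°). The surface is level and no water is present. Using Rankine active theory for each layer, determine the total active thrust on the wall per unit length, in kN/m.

K_a1 = tan²(45°−33.5°/2) = 0.2887; K_a2 = tan²(45°−22.1°/2) = 0.4533.
Layer 1: σ at base = K_a1 γ₁ h₁ = 6.271 kPa; P₁ = ½×6.271×1.2 = 3.762.
Layer 2: σ_v at top = γ₁h₁ = 21.72; σ_h top = K_a2×21.72 = 9.845; σ_h base = K_a2×(21.72+15.0×1.0) = 16.64.
P₂ = ½(9.845+16.64)×1.0 = 13.24. Total P_a = 3.762+13.24 = 17.01 kN/m.

17.0 kN/m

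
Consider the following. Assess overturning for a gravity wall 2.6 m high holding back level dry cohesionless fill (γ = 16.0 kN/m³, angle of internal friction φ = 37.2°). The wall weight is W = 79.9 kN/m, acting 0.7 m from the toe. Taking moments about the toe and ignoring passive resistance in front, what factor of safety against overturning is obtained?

4.84

K_a = tan²(45° − 37.2°/2) = 0.2464.
P_a = ½K_aγH² = 0.5×0.2464×16.0×2.6² = 13.33 kN/m, acting at H/3 = 0.8667 m above the base.
Overturning moment M_o = P_a × H/3 = 13.33 × 0.8667 = 11.55.
Resisting moment M_r = W × 0.7 = 79.9 × 0.7 = 55.93.
FS_overturning = M_r/M_o = 55.93/11.55 = 4.843.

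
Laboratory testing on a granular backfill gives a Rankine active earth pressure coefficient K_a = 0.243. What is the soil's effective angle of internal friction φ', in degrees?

K_a = tan²(45° − φ/2) ⇒ 45° − φ/2 = arctan(√0.243) = 26.24°.
φ = 2(45° − 26.24°) = 37.52°.

37.5°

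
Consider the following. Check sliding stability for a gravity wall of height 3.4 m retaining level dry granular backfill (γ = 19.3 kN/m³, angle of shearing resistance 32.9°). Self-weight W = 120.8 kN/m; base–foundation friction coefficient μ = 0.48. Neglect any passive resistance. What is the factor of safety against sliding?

1.76

K_a = tan²(45° − 32.9°/2) = 0.2960.
P_a = ½K_aγH² = 0.5×0.2960×19.3×3.4² = 33.02 kN/m, acting at H/3 = 1.133 m above the base.
FS_sliding = μW / P_a = 0.48×120.8 / 33.02 = 1.756.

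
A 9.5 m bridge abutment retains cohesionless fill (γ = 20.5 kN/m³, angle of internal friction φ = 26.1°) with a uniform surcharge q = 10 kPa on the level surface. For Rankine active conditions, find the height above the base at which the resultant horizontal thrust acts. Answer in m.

K_a = 0.3889.
Triangular part P₁ = ½K_aγH² = 359.8 at H/3 = 3.167 m; rectangular part P₂ = K_a q H = 36.95 at H/2 = 4.750 m.
ȳ = (P₁·3.167 + P₂·4.750)/(P₁+P₂) = 3.314 m.

3.31 m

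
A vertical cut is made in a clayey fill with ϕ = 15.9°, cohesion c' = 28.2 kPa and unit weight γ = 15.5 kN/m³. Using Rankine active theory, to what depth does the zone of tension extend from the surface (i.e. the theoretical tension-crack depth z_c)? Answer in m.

K_a = tan²(45° − 15.9°/2) = 0.5699; √K_a = 0.7549.
The active pressure is zero where K_a γ z = 2c√K_a, so z_c = 2c/(γ√K_a) = 2×28.2/(15.5×0.7549) = 4.820 m.

4.82 m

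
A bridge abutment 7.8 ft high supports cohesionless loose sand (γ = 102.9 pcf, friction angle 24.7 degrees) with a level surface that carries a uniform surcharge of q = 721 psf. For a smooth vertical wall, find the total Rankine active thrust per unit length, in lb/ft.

K_a = tan²(45° − φ/2) = 0.4106.
Soil triangle: ½ K_a γ H² = 0.5×0.4106×102.9×7.8² = 1285 lb/ft.
Surcharge rectangle: K_a q H = 0.4106×721×7.8 = 2309 lb/ft.
Total = 1285 + 2309 = 3594 lb/ft.

3590 lb/ft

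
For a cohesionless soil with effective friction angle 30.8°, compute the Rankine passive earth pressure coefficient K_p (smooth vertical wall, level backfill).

K_p = (1 + sin φ)/(1 − sin φ) = tan²(45° + 30.8°/2) = 3.099.

3.10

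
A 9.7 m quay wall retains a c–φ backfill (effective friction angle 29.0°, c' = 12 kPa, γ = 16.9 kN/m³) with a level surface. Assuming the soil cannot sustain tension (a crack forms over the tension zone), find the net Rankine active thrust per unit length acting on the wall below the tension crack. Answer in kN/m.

K_a = 0.3470; √K_a = 0.5890.
Tension-crack depth z_c = 2c/(γ√K_a) = 2×12/(16.9×0.5890) = 2.411 m.
σ_a at base = K_a γ H − 2c√K_a = 0.3470×16.9×9.7 − 2×12×0.5890 = 42.74 kPa.
P_a = ½ × 42.74 × (H − z_c) = 0.5×42.74×7.289 = 155.8 kN/m.

156 kN/m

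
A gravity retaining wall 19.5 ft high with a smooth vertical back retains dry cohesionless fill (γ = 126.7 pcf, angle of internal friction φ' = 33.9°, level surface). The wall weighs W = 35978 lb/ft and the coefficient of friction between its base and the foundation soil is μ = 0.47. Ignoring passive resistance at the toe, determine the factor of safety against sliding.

K_a = tan²(45° − 33.9°/2) = 0.2839.
P_a = ½K_aγH² = 0.5×0.2839×126.7×19.5² = 6839 lb/ft, acting at H/3 = 6.500 ft above the base.
FS_sliding = μW / P_a = 0.47×35978 / 6839 = 2.473.

2.47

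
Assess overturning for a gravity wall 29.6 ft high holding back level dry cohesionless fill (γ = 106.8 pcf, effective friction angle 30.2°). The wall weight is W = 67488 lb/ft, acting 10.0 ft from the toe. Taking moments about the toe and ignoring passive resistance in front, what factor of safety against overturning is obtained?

4.42

K_a = tan²(45° − 30.2°/2) = 0.3307.
P_a = ½K_aγH² = 0.5×0.3307×106.8×29.6² = 15470 lb/ft, acting at H/3 = 9.867 ft above the base.
Overturning moment M_o = P_a × H/3 = 15470 × 9.867 = 152600.
Resisting moment M_r = W × 10.0 = 67488 × 10.0 = 674900.
FS_overturning = M_r/M_o = 674900/152600 = 4.421.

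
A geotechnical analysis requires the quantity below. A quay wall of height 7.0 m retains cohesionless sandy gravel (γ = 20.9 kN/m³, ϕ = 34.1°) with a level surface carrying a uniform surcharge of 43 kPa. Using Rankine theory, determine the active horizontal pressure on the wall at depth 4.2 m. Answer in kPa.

K_a = (1 − sin φ)/(1 + sin φ) = 0.2815.
σ_v = γz + q = 20.9 × 4.2 + 43 = 130.8 kPa.
σ_h = K_a σ_v = 0.2815 × 130.8 = 36.82 kPa.

36.8 kPa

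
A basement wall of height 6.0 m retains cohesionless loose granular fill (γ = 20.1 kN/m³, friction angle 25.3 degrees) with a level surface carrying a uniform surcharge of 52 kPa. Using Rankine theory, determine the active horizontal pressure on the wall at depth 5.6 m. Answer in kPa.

K_a = (1 − sin φ)/(1 + sin φ) = 0.4012.
σ_v = γz + q = 20.1 × 5.6 + 52 = 164.6 kPa.
σ_h = K_a σ_v = 0.4012 × 164.6 = 66.02 kPa.

66.0 kPa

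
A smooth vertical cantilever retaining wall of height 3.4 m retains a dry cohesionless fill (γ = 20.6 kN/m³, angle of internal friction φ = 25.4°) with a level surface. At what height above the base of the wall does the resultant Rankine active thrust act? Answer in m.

1.13 m

K_a = 0.3996.
The pressure distribution is triangular, so the resultant acts at H/3 above the base = 3.4/3 = 1.133 m.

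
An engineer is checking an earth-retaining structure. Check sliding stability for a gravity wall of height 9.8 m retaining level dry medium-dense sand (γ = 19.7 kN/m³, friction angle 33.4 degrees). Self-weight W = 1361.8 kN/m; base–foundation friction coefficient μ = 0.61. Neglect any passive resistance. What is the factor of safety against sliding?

K_a = tan²(45° − 33.4°/2) = 0.2899.
P_a = ½K_aγH² = 0.5×0.2899×19.7×9.8² = 274.3 kN/m, acting at H/3 = 3.267 m above the base.
FS_sliding = μW / P_a = 0.61×1361.8 / 274.3 = 3.029.

3.03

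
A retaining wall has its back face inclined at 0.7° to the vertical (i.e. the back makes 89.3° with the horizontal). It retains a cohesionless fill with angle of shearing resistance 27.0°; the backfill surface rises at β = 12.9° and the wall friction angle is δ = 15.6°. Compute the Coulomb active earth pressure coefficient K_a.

0.416

K_a = sin²(α+φ) / [sin²α · sin(α−δ) · (1 + √{sin(φ+δ)sin(φ−β) / (sin(α−δ)sin(α+β))})²].
With α = 89.3°, φ = 27.0°, δ = 15.6°, β = 12.9°: K_a = 0.4158.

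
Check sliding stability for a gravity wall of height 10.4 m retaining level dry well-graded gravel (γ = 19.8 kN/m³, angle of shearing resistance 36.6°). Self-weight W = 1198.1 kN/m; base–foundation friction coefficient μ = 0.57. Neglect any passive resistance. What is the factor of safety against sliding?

2.52

K_a = tan²(45° − 36.6°/2) = 0.2530.
P_a = ½K_aγH² = 0.5×0.2530×19.8×10.4² = 270.9 kN/m, acting at H/3 = 3.467 m above the base.
FS_sliding = μW / P_a = 0.57×1198.1 / 270.9 = 2.521.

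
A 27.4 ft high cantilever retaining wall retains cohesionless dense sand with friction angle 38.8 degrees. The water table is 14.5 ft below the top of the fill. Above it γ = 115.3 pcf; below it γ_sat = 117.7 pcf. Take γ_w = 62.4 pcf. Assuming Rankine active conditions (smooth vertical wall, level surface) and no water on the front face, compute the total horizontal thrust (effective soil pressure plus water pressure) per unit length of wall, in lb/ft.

K_a = tan²(45° − φ/2) = 0.2296.
γ' = 117.7 − 62.4 = 55.30 pcf. Depth below WT = 12.9 ft.
σ'_h at WT = K_a γ d_w = 383.8 psf; at base = 383.8 + K_a γ' × 12.9 = 547.5 psf.
P₁ (0–14.5 ft) = ½×383.8×14.5 = 2782. P₂ (14.5–27.4 ft) = ½(383.8+547.5)×12.9 = 6007.
P_w = ½ γ_w h₂² = 0.5×62.4×12.9² = 5192. Total = 2782+6007+5192 = 13980 lb/ft.

14000 lb/ft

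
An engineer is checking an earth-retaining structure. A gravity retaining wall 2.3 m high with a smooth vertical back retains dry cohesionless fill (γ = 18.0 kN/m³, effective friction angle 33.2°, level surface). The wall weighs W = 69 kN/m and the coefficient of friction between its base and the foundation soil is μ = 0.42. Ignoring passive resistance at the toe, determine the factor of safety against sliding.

2.08

K_a = tan²(45° − 33.2°/2) = 0.2924.
P_a = ½K_aγH² = 0.5×0.2924×18.0×2.3² = 13.92 kN/m, acting at H/3 = 0.7667 m above the base.
FS_sliding = μW / P_a = 0.42×69 / 13.92 = 2.082.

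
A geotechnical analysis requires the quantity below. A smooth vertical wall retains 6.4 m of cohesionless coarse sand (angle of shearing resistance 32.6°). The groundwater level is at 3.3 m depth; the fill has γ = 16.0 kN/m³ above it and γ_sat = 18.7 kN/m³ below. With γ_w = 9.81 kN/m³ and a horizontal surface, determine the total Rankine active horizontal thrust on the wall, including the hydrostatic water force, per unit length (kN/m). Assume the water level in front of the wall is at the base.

K_a = tan²(45° − φ/2) = 0.2997.
γ' = 18.7 − 9.81 = 8.890 kN/m³. Depth below WT = 3.1 m.
σ'_h at WT = K_a γ d_w = 15.83 kPa; at base = 15.83 + K_a γ' × 3.1 = 24.09 kPa.
P₁ (0–3.3 m) = ½×15.83×3.3 = 26.11. P₂ (3.3–6.4 m) = ½(15.83+24.09)×3.1 = 61.87.
P_w = ½ γ_w h₂² = 0.5×9.81×3.1² = 47.14. Total = 26.11+61.87+47.14 = 135.1 kN/m.

135 kN/m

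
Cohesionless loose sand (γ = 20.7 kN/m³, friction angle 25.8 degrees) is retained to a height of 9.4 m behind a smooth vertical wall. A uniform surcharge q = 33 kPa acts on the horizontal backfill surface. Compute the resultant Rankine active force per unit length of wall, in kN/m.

K_a = tan²(45° − φ/2) = 0.3935.
Soil triangle: ½ K_a γ H² = 0.5×0.3935×20.7×9.4² = 359.9 kN/m.
Surcharge rectangle: K_a q H = 0.3935×33×9.4 = 122.1 kN/m.
Total = 359.9 + 122.1 = 481.9 kN/m.

482 kN/m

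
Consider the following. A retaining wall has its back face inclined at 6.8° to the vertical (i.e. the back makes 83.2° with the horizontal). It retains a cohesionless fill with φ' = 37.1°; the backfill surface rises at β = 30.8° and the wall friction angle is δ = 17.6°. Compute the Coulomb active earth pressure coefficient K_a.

K_a = sin²(α+φ) / [sin²α · sin(α−δ) · (1 + √{sin(φ+δ)sin(φ−β) / (sin(α−δ)sin(α+β))})²].
With α = 83.2°, φ = 37.1°, δ = 17.6°, β = 30.8°: K_a = 0.4707.

0.471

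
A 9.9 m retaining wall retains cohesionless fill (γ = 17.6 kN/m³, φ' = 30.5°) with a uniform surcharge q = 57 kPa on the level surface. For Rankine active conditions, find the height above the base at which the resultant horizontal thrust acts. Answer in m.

3.95 m

K_a = 0.3267.
Triangular part P₁ = ½K_aγH² = 281.7 at H/3 = 3.300 m; rectangular part P₂ = K_a q H = 184.3 at H/2 = 4.950 m.
ȳ = (P₁·3.300 + P₂·4.950)/(P₁+P₂) = 3.953 m.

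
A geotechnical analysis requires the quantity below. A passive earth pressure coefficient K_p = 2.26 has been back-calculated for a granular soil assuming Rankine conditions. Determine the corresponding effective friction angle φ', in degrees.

22.7°

K_p = (1+sin φ)/(1−sin φ) ⇒ sin φ = (K_p − 1)/(K_p + 1) = 0.3865.
φ = arcsin(0.3865) = 22.74°.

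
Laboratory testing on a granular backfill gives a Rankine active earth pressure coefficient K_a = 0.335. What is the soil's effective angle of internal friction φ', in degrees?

29.9°

K_a = tan²(45° − φ/2) ⇒ 45° − φ/2 = arctan(√0.335) = 30.06°.
φ = 2(45° − 30.06°) = 29.88°.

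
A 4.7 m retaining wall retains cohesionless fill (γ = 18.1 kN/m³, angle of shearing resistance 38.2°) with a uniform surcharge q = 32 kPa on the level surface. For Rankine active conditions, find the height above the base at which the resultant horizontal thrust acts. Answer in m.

K_a = 0.2358.
Triangular part P₁ = ½K_aγH² = 47.14 at H/3 = 1.567 m; rectangular part P₂ = K_a q H = 35.46 at H/2 = 2.350 m.
ȳ = (P₁·1.567 + P₂·2.350)/(P₁+P₂) = 1.903 m.

1.90 m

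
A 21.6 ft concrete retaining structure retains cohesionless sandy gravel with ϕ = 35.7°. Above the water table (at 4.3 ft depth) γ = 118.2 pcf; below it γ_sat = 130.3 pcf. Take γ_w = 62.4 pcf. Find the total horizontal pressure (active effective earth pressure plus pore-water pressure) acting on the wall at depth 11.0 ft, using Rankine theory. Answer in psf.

671 psf

K_a = (1 − sin φ)/(1 + sin φ) = 0.2630.
γ' = 130.3 − 62.4 = 67.90 pcf.
Effective vertical stress at 11.0 ft: σ'_v = 118.2×4.3 + 67.90×6.70 = 963.2 psf.
σ'_h = K_a σ'_v = 0.2630 × 963.2 = 253.3 psf; u = γ_w × 6.70 = 418.1 psf.
Total σ_h = 253.3 + 418.1 = 671.4 psf.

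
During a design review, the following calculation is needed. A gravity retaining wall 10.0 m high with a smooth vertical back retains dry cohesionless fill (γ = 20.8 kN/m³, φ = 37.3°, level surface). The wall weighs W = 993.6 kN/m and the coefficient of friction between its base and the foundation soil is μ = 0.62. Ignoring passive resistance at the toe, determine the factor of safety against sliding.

2.41

K_a = tan²(45° − 37.3°/2) = 0.2453.
P_a = ½K_aγH² = 0.5×0.2453×20.8×10.0² = 255.2 kN/m, acting at H/3 = 3.333 m above the base.
FS_sliding = μW / P_a = 0.62×993.6 / 255.2 = 2.414.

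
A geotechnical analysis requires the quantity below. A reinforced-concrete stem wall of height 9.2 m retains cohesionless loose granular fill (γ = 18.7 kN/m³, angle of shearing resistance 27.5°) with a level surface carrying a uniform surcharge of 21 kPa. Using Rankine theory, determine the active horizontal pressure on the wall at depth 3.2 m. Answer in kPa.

K_a = (1 − sin φ)/(1 + sin φ) = 0.3682.
σ_v = γz + q = 18.7 × 3.2 + 21 = 80.84 kPa.
σ_h = K_a σ_v = 0.3682 × 80.84 = 29.77 kPa.

29.8 kPa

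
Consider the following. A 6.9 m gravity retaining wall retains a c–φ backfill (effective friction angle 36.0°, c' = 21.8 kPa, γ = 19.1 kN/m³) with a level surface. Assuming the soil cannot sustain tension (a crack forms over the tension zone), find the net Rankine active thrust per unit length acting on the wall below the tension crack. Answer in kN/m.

K_a = 0.2596; √K_a = 0.5095.
Tension-crack depth z_c = 2c/(γ√K_a) = 2×21.8/(19.1×0.5095) = 4.480 m.
σ_a at base = K_a γ H − 2c√K_a = 0.2596×19.1×6.9 − 2×21.8×0.5095 = 12.00 kPa.
P_a = ½ × 12.00 × (H − z_c) = 0.5×12.00×2.420 = 14.52 kN/m.

14.5 kN/m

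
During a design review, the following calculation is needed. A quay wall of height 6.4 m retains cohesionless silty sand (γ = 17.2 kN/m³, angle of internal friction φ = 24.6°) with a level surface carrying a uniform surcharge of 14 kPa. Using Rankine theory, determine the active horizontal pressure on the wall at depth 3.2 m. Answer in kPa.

K_a = (1 − sin φ)/(1 + sin φ) = 0.4121.
σ_v = γz + q = 17.2 × 3.2 + 14 = 69.04 kPa.
σ_h = K_a σ_v = 0.4121 × 69.04 = 28.45 kPa.

28.5 kPa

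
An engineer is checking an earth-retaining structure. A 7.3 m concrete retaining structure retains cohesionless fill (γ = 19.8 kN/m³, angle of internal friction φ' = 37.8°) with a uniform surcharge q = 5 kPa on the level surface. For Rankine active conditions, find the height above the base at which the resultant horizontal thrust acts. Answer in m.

K_a = 0.2400.
Triangular part P₁ = ½K_aγH² = 126.6 at H/3 = 2.433 m; rectangular part P₂ = K_a q H = 8.760 at H/2 = 3.650 m.
ȳ = (P₁·2.433 + P₂·3.650)/(P₁+P₂) = 2.512 m.

2.51 m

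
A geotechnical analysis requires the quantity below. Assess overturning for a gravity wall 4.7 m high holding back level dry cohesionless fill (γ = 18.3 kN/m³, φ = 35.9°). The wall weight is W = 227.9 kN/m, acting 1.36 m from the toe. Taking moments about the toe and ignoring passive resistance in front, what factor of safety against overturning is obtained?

K_a = tan²(45° − 35.9°/2) = 0.2607.
P_a = ½K_aγH² = 0.5×0.2607×18.3×4.7² = 52.70 kN/m, acting at H/3 = 1.567 m above the base.
Overturning moment M_o = P_a × H/3 = 52.70 × 1.567 = 82.57.
Resisting moment M_r = W × 1.36 = 227.9 × 1.36 = 309.9.
FS_overturning = M_r/M_o = 309.9/82.57 = 3.754.

3.75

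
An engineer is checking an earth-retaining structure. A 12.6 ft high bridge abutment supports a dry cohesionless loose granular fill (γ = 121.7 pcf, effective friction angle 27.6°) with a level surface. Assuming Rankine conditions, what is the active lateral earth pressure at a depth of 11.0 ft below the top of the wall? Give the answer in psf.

491 psf

K_a = (1 − sin φ)/(1 + sin φ) = 0.3668.
σ_h = K_a γ z = 0.3668 × 121.7 × 11.0 = 491.0 psf.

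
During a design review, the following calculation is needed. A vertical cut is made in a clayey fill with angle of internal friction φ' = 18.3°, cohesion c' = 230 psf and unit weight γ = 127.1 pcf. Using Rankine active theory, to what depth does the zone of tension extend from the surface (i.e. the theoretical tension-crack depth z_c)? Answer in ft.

K_a = tan²(45° − 18.3°/2) = 0.5221; √K_a = 0.7226.
The active pressure is zero where K_a γ z = 2c√K_a, so z_c = 2c/(γ√K_a) = 2×230/(127.1×0.7226) = 5.009 ft.

5.01 ft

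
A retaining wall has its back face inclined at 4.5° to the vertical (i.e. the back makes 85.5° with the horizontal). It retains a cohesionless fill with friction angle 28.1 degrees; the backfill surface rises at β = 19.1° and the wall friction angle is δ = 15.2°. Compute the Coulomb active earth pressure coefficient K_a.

K_a = sin²(α+φ) / [sin²α · sin(α−δ) · (1 + √{sin(φ+δ)sin(φ−β) / (sin(α−δ)sin(α+β))})²].
With α = 85.5°, φ = 28.1°, δ = 15.2°, β = 19.1°: K_a = 0.4975.

0.497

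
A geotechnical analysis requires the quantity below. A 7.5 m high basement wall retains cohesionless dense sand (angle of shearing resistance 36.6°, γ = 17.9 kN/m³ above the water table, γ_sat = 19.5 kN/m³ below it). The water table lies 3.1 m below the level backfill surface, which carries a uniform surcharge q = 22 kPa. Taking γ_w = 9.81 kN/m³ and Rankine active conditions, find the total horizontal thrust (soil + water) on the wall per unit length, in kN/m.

K_a = tan²(45° − φ/2) = 0.2530.
γ' = 19.5 − 9.81 = 9.690 kN/m³. h₂ = H − d_w = 4.4 m.
σ'_h: at surface K_a·q = 5.565; at WT K_a(q+γd_w) = 19.60; at base K_a(q+γd_w+γ'h₂) = 30.39 kPa.
P₁ = ½(5.565+19.60)×3.1 = 39.01; P₂ = ½(19.60+30.39)×4.4 = 110.0; P_w = ½γ_w h₂² = 94.96.
Total = 39.01+110.0+94.96 = 243.9 kN/m.

244 kN/m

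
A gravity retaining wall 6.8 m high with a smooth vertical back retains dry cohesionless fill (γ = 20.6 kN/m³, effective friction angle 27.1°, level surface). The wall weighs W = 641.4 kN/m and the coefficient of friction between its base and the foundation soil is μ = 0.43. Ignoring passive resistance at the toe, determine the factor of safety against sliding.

K_a = tan²(45° − 27.1°/2) = 0.3741.
P_a = ½K_aγH² = 0.5×0.3741×20.6×6.8² = 178.2 kN/m, acting at H/3 = 2.267 m above the base.
FS_sliding = μW / P_a = 0.43×641.4 / 178.2 = 1.548.

1.55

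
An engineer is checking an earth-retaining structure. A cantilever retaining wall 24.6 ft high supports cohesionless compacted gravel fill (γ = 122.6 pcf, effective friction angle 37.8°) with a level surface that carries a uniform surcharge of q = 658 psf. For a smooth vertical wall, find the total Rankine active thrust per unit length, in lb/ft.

K_a = tan²(45° − φ/2) = 0.2400.
Soil triangle: ½ K_a γ H² = 0.5×0.2400×122.6×24.6² = 8903 lb/ft.
Surcharge rectangle: K_a q H = 0.2400×658×24.6 = 3885 lb/ft.
Total = 8903 + 3885 = 12790 lb/ft.

12800 lb/ft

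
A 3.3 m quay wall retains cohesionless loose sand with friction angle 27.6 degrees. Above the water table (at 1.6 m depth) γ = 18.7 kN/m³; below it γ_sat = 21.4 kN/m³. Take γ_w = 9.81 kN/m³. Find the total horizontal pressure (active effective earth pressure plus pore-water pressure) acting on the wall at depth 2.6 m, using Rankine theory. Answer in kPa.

25.0 kPa

K_a = (1 − sin φ)/(1 + sin φ) = 0.3668.
γ' = 21.4 − 9.81 = 11.59 kN/m³.
Effective vertical stress at 2.6 m: σ'_v = 18.7×1.6 + 11.59×1.00 = 41.51 kPa.
σ'_h = K_a σ'_v = 0.3668 × 41.51 = 15.22 kPa; u = γ_w × 1.00 = 9.810 kPa.
Total σ_h = 15.22 + 9.810 = 25.03 kPa.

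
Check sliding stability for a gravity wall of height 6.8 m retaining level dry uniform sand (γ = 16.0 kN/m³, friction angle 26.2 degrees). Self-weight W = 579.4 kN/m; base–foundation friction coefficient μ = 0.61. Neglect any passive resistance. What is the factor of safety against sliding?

2.47

K_a = tan²(45° − 26.2°/2) = 0.3874.
P_a = ½K_aγH² = 0.5×0.3874×16.0×6.8² = 143.3 kN/m, acting at H/3 = 2.267 m above the base.
FS_sliding = μW / P_a = 0.61×579.4 / 143.3 = 2.466.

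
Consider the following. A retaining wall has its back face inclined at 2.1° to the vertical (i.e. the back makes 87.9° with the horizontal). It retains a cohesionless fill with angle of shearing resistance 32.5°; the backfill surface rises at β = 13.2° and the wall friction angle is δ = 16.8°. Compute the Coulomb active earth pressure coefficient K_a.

0.341

K_a = sin²(α+φ) / [sin²α · sin(α−δ) · (1 + √{sin(φ+δ)sin(φ−β) / (sin(α−δ)sin(α+β))})²].
With α = 87.9°, φ = 32.5°, δ = 16.8°, β = 13.2°: K_a = 0.3410.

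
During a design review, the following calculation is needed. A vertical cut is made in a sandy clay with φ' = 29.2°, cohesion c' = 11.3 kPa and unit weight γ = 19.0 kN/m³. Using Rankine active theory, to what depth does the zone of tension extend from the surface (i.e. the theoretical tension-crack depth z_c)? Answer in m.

K_a = tan²(45° − 29.2°/2) = 0.3442; √K_a = 0.5867.
The active pressure is zero where K_a γ z = 2c√K_a, so z_c = 2c/(γ√K_a) = 2×11.3/(19.0×0.5867) = 2.027 m.

2.03 m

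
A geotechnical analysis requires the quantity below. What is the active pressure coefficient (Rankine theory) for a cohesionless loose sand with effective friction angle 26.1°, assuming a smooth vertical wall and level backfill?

0.389

K_a = (1 − sin φ)/(1 + sin φ) = (1 − sin 26.1°)/(1 + sin 26.1°) = 0.3889.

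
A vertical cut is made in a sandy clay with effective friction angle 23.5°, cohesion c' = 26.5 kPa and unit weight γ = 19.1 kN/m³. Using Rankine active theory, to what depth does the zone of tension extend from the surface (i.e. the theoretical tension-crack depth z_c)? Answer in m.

4.23 m

K_a = tan²(45° − 23.5°/2) = 0.4298; √K_a = 0.6556.
The active pressure is zero where K_a γ z = 2c√K_a, so z_c = 2c/(γ√K_a) = 2×26.5/(19.1×0.6556) = 4.232 m.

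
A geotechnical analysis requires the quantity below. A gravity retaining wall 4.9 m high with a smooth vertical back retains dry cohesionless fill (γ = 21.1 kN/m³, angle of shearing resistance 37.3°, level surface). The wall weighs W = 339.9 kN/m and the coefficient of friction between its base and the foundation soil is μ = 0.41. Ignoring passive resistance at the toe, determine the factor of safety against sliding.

K_a = tan²(45° − 37.3°/2) = 0.2453.
P_a = ½K_aγH² = 0.5×0.2453×21.1×4.9² = 62.15 kN/m, acting at H/3 = 1.633 m above the base.
FS_sliding = μW / P_a = 0.41×339.9 / 62.15 = 2.242.

2.24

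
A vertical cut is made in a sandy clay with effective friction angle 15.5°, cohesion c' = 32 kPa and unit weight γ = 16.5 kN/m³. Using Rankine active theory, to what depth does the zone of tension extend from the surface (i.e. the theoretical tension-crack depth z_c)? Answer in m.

5.10 m

K_a = tan²(45° − 15.5°/2) = 0.5782; √K_a = 0.7604.
The active pressure is zero where K_a γ z = 2c√K_a, so z_c = 2c/(γ√K_a) = 2×32/(16.5×0.7604) = 5.101 m.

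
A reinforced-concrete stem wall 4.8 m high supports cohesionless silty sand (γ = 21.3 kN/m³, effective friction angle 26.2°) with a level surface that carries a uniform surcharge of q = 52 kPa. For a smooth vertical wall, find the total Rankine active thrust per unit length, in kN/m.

K_a = tan²(45° − φ/2) = 0.3874.
Soil triangle: ½ K_a γ H² = 0.5×0.3874×21.3×4.8² = 95.07 kN/m.
Surcharge rectangle: K_a q H = 0.3874×52×4.8 = 96.70 kN/m.
Total = 95.07 + 96.70 = 191.8 kN/m.

192 kN/m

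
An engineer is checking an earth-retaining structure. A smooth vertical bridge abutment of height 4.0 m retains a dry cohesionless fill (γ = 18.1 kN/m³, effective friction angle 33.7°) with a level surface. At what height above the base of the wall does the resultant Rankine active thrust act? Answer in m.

1.33 m

K_a = 0.2863.
The pressure distribution is triangular, so the resultant acts at H/3 above the base = 4.0/3 = 1.333 m.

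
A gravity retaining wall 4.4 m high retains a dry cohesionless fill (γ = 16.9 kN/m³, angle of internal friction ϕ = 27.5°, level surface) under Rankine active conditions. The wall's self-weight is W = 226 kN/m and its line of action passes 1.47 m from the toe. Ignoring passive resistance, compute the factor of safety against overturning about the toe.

K_a = tan²(45° − 27.5°/2) = 0.3682.
P_a = ½K_aγH² = 0.5×0.3682×16.9×4.4² = 60.24 kN/m, acting at H/3 = 1.467 m above the base.
Overturning moment M_o = P_a × H/3 = 60.24 × 1.467 = 88.35.
Resisting moment M_r = W × 1.47 = 226 × 1.47 = 332.2.
FS_overturning = M_r/M_o = 332.2/88.35 = 3.760.

3.76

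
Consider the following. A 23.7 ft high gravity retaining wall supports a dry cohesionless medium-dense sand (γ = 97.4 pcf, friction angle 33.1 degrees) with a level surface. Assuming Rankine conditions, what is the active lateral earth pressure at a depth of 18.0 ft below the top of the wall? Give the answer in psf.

515 psf

K_a = (1 − sin φ)/(1 + sin φ) = 0.2936.
σ_h = K_a γ z = 0.2936 × 97.4 × 18.0 = 514.7 psf.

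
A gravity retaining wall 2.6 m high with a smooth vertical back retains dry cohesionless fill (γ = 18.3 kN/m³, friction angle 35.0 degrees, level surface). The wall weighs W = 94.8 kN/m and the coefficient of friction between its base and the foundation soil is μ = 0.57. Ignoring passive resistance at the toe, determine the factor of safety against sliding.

K_a = tan²(45° − 35.0°/2) = 0.2710.
P_a = ½K_aγH² = 0.5×0.2710×18.3×2.6² = 16.76 kN/m, acting at H/3 = 0.8667 m above the base.
FS_sliding = μW / P_a = 0.57×94.8 / 16.76 = 3.224.

3.22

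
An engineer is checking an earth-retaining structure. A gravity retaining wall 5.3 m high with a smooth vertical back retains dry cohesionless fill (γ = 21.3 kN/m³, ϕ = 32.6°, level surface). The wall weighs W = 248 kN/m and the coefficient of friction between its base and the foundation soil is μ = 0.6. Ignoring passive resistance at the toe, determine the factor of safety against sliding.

K_a = tan²(45° − 32.6°/2) = 0.2997.
P_a = ½K_aγH² = 0.5×0.2997×21.3×5.3² = 89.67 kN/m, acting at H/3 = 1.767 m above the base.
FS_sliding = μW / P_a = 0.6×248 / 89.67 = 1.659.

1.66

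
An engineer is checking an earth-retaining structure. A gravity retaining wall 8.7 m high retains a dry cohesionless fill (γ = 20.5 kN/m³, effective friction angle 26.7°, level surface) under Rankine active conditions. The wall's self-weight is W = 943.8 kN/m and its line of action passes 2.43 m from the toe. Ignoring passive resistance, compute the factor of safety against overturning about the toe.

2.68

K_a = tan²(45° − 26.7°/2) = 0.3800.
P_a = ½K_aγH² = 0.5×0.3800×20.5×8.7² = 294.8 kN/m, acting at H/3 = 2.900 m above the base.
Overturning moment M_o = P_a × H/3 = 294.8 × 2.900 = 854.9.
Resisting moment M_r = W × 2.43 = 943.8 × 2.43 = 2293.
FS_overturning = M_r/M_o = 2293/854.9 = 2.683.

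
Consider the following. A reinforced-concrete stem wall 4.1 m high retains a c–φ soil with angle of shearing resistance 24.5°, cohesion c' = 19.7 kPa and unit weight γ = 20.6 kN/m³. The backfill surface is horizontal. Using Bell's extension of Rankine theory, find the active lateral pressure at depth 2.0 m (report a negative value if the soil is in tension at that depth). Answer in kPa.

-8.30 kPa

K_a = (1 − sin φ)/(1 + sin φ) = 0.4137.
σ_a = K_a γ z − 2c√K_a = 0.4137×20.6×2.0 − 2×19.7×0.6432 = -8.297 kPa.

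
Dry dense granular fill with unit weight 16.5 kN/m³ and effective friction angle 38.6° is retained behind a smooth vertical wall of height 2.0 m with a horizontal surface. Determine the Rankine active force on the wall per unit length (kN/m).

7.64 kN/m

K_a = tan²(45° − φ/2) = 0.2316.
P_a = ½ K_a γ H² = 0.5 × 0.2316 × 16.5 × 2.0² = 7.643 kN/m.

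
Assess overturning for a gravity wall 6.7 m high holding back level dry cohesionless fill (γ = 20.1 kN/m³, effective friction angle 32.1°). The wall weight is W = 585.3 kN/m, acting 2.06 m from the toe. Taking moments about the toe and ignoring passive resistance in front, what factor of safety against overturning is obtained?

K_a = tan²(45° − 32.1°/2) = 0.3060.
P_a = ½K_aγH² = 0.5×0.3060×20.1×6.7² = 138.0 kN/m, acting at H/3 = 2.233 m above the base.
Overturning moment M_o = P_a × H/3 = 138.0 × 2.233 = 308.3.
Resisting moment M_r = W × 2.06 = 585.3 × 2.06 = 1206.
FS_overturning = M_r/M_o = 1206/308.3 = 3.911.

3.91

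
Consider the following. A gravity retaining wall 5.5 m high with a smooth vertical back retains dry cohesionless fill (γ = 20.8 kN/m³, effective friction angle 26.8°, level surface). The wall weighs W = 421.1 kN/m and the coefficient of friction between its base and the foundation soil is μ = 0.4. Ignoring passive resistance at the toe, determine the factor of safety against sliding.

1.41

K_a = tan²(45° − 26.8°/2) = 0.3785.
P_a = ½K_aγH² = 0.5×0.3785×20.8×5.5² = 119.1 kN/m, acting at H/3 = 1.833 m above the base.
FS_sliding = μW / P_a = 0.4×421.1 / 119.1 = 1.415.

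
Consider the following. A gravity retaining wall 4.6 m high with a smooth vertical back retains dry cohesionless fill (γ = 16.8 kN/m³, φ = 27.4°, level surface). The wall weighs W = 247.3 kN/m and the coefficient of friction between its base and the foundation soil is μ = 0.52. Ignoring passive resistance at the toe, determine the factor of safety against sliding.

K_a = tan²(45° − 27.4°/2) = 0.3697.
P_a = ½K_aγH² = 0.5×0.3697×16.8×4.6² = 65.71 kN/m, acting at H/3 = 1.533 m above the base.
FS_sliding = μW / P_a = 0.52×247.3 / 65.71 = 1.957.

1.96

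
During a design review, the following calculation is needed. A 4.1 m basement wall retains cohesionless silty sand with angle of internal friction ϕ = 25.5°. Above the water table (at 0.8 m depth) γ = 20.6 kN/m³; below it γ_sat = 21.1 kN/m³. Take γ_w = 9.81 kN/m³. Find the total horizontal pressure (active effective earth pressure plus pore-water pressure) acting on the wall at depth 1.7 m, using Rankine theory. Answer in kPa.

19.4 kPa

K_a = (1 − sin φ)/(1 + sin φ) = 0.3981.
γ' = 21.1 − 9.81 = 11.29 kN/m³.
Effective vertical stress at 1.7 m: σ'_v = 20.6×0.8 + 11.29×0.900 = 26.64 kPa.
σ'_h = K_a σ'_v = 0.3981 × 26.64 = 10.61 kPa; u = γ_w × 0.900 = 8.829 kPa.
Total σ_h = 10.61 + 8.829 = 19.43 kPa.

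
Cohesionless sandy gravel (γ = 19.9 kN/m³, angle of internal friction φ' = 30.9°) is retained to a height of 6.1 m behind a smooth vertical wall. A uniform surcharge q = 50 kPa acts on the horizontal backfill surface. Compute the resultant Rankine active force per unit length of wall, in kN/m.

K_a = tan²(45° − φ/2) = 0.3214.
Soil triangle: ½ K_a γ H² = 0.5×0.3214×19.9×6.1² = 119.0 kN/m.
Surcharge rectangle: K_a q H = 0.3214×50×6.1 = 98.03 kN/m.
Total = 119.0 + 98.03 = 217.0 kN/m.

217 kN/m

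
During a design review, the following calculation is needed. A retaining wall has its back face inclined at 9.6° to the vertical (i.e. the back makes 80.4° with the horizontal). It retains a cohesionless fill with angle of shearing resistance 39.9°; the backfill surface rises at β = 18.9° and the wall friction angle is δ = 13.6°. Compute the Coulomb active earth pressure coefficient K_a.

K_a = sin²(α+φ) / [sin²α · sin(α−δ) · (1 + √{sin(φ+δ)sin(φ−β) / (sin(α−δ)sin(α+β))})²].
With α = 80.4°, φ = 39.9°, δ = 13.6°, β = 18.9°: K_a = 0.3412.

0.341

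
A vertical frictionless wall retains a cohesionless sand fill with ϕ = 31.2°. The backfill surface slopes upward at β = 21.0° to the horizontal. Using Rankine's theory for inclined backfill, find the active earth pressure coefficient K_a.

K_a = cos β · (cos β − √(cos²β − cos²φ)) / (cos β + √(cos²β − cos²φ)).
cos β = 0.9336, cos φ = 0.8554, √(cos²β − cos²φ) = 0.3741.
K_a = 0.9336 × (0.9336 − 0.3741)/(0.9336 + 0.3741) = 0.3995.

0.399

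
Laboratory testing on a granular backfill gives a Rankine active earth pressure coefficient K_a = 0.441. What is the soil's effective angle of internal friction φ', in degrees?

22.8°

K_a = tan²(45° − φ/2) ⇒ 45° − φ/2 = arctan(√0.441) = 33.59°.
φ = 2(45° − 33.59°) = 22.83°.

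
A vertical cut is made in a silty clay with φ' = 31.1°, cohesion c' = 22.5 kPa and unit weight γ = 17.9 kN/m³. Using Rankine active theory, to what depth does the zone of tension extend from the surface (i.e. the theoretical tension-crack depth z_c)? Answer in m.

4.45 m

K_a = tan²(45° − 31.1°/2) = 0.3188; √K_a = 0.5646.
The active pressure is zero where K_a γ z = 2c√K_a, so z_c = 2c/(γ√K_a) = 2×22.5/(17.9×0.5646) = 4.452 m.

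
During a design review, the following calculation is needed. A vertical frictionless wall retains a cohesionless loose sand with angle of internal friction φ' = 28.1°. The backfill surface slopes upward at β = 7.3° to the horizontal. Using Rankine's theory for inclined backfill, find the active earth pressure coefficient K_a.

0.369

K_a = cos β · (cos β − √(cos²β − cos²φ)) / (cos β + √(cos²β − cos²φ)).
cos β = 0.9919, cos φ = 0.8821, √(cos²β − cos²φ) = 0.4535.
K_a = 0.9919 × (0.9919 − 0.4535)/(0.9919 + 0.4535) = 0.3694.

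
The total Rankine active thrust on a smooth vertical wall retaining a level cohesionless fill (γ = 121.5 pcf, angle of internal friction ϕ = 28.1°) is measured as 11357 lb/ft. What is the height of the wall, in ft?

K_a = 0.3596. P_a = ½ K_a γ H² ⇒ H = √(2P_a/(K_a γ)).
H = √(2×11357/(0.3596×121.5)) = 22.80 ft.

22.8 ft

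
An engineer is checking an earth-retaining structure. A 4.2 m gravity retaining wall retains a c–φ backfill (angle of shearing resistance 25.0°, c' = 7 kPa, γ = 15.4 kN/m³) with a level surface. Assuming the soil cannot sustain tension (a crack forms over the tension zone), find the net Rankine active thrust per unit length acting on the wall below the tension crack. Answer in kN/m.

K_a = 0.4059; √K_a = 0.6371.
Tension-crack depth z_c = 2c/(γ√K_a) = 2×7/(15.4×0.6371) = 1.427 m.
σ_a at base = K_a γ H − 2c√K_a = 0.4059×15.4×4.2 − 2×7×0.6371 = 17.33 kPa.
P_a = ½ × 17.33 × (H − z_c) = 0.5×17.33×2.773 = 24.03 kN/m.

24.0 kN/m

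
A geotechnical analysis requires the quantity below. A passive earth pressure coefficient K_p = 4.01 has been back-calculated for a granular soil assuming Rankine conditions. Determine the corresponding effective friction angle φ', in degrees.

K_p = (1+sin φ)/(1−sin φ) ⇒ sin φ = (K_p − 1)/(K_p + 1) = 0.6008.
φ = arcsin(0.6008) = 36.93°.

36.9°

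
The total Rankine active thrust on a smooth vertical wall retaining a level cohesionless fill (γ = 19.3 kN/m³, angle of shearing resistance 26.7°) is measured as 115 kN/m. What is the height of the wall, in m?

K_a = 0.3800. P_a = ½ K_a γ H² ⇒ H = √(2P_a/(K_a γ)).
H = √(2×115/(0.3800×19.3)) = 5.600 m.

5.60 m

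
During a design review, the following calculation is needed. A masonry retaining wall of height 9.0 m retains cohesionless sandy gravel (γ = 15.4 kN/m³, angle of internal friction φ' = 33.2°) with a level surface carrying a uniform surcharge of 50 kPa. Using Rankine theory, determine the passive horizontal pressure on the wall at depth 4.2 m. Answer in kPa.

392 kPa

K_p = (1 + sin φ)/(1 − sin φ) = 3.421.
σ_v = γz + q = 15.4 × 4.2 + 50 = 114.7 kPa.
σ_h = K_p σ_v = 3.421 × 114.7 = 392.3 kPa.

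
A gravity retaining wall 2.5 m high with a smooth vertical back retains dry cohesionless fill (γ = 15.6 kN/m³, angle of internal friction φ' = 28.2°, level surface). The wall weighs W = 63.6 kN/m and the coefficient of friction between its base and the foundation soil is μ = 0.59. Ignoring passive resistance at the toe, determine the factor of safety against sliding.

2.15

K_a = tan²(45° − 28.2°/2) = 0.3582.
P_a = ½K_aγH² = 0.5×0.3582×15.6×2.5² = 17.46 kN/m, acting at H/3 = 0.8333 m above the base.
FS_sliding = μW / P_a = 0.59×63.6 / 17.46 = 2.149.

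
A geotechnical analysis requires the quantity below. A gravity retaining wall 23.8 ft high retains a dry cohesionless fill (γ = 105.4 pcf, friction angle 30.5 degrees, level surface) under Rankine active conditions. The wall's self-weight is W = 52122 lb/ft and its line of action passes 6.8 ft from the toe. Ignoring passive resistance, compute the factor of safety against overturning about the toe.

K_a = tan²(45° − 30.5°/2) = 0.3267.
P_a = ½K_aγH² = 0.5×0.3267×105.4×23.8² = 9751 lb/ft, acting at H/3 = 7.933 ft above the base.
Overturning moment M_o = P_a × H/3 = 9751 × 7.933 = 77360.
Resisting moment M_r = W × 6.8 = 52122 × 6.8 = 354400.
FS_overturning = M_r/M_o = 354400/77360 = 4.581.

4.58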